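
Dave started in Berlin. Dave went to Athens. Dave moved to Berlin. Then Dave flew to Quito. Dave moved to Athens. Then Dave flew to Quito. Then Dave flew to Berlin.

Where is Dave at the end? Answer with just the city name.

Tracking Dave's location:
Start: Dave is in Berlin.
After move 1: Berlin -> Athens. Dave is in Athens.
After move 2: Athens -> Berlin. Dave is in Berlin.
After move 3: Berlin -> Quito. Dave is in Quito.
After move 4: Quito -> Athens. Dave is in Athens.
After move 5: Athens -> Quito. Dave is in Quito.
After move 6: Quito -> Berlin. Dave is in Berlin.

Answer: Berlin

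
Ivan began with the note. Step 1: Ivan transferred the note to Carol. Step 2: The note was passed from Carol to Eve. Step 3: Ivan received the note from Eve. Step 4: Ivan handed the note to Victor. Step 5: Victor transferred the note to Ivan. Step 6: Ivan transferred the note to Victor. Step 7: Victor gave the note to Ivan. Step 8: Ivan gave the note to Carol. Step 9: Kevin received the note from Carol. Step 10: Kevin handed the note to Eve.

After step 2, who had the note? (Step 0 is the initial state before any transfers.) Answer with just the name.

Tracking the note holder through step 2:
After step 0 (start): Ivan
After step 1: Carol
After step 2: Eve

At step 2, the holder is Eve.

Answer: Eve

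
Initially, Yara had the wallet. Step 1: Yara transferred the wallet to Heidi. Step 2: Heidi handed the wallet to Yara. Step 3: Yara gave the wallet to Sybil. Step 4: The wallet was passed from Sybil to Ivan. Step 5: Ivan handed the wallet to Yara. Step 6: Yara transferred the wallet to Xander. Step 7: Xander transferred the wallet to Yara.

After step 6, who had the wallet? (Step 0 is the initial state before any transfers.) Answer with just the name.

Answer: Xander

Derivation:
Tracking the wallet holder through step 6:
After step 0 (start): Yara
After step 1: Heidi
After step 2: Yara
After step 3: Sybil
After step 4: Ivan
After step 5: Yara
After step 6: Xander

At step 6, the holder is Xander.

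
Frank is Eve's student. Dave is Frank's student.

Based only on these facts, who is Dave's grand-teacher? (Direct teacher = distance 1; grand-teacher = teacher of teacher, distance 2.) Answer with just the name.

Reconstructing the teacher chain from the given facts:
  Eve -> Frank -> Dave
(each arrow means 'teacher of the next')
Positions in the chain (0 = top):
  position of Eve: 0
  position of Frank: 1
  position of Dave: 2

Dave is at position 2; the grand-teacher is 2 steps up the chain, i.e. position 0: Eve.

Answer: Eve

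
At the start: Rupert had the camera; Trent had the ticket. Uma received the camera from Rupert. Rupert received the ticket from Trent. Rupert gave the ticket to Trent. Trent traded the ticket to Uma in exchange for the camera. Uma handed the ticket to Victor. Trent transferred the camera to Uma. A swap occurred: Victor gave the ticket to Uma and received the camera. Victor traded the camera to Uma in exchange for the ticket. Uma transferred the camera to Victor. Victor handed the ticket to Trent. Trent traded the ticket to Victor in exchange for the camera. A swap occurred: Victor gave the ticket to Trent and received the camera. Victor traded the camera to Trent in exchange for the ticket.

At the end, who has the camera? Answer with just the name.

Answer: Trent

Derivation:
Tracking all object holders:
Start: camera:Rupert, ticket:Trent
Event 1 (give camera: Rupert -> Uma). State: camera:Uma, ticket:Trent
Event 2 (give ticket: Trent -> Rupert). State: camera:Uma, ticket:Rupert
Event 3 (give ticket: Rupert -> Trent). State: camera:Uma, ticket:Trent
Event 4 (swap ticket<->camera: now ticket:Uma, camera:Trent). State: camera:Trent, ticket:Uma
Event 5 (give ticket: Uma -> Victor). State: camera:Trent, ticket:Victor
Event 6 (give camera: Trent -> Uma). State: camera:Uma, ticket:Victor
Event 7 (swap ticket<->camera: now ticket:Uma, camera:Victor). State: camera:Victor, ticket:Uma
Event 8 (swap camera<->ticket: now camera:Uma, ticket:Victor). State: camera:Uma, ticket:Victor
Event 9 (give camera: Uma -> Victor). State: camera:Victor, ticket:Victor
Event 10 (give ticket: Victor -> Trent). State: camera:Victor, ticket:Trent
Event 11 (swap ticket<->camera: now ticket:Victor, camera:Trent). State: camera:Trent, ticket:Victor
Event 12 (swap ticket<->camera: now ticket:Trent, camera:Victor). State: camera:Victor, ticket:Trent
Event 13 (swap camera<->ticket: now camera:Trent, ticket:Victor). State: camera:Trent, ticket:Victor

Final state: camera:Trent, ticket:Victor
The camera is held by Trent.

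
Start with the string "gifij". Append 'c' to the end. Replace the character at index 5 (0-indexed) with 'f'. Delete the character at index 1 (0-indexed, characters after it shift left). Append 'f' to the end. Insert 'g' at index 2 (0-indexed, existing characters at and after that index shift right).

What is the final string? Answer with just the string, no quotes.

Applying each edit step by step:
Start: "gifij"
Op 1 (append 'c'): "gifij" -> "gifijc"
Op 2 (replace idx 5: 'c' -> 'f'): "gifijc" -> "gifijf"
Op 3 (delete idx 1 = 'i'): "gifijf" -> "gfijf"
Op 4 (append 'f'): "gfijf" -> "gfijff"
Op 5 (insert 'g' at idx 2): "gfijff" -> "gfgijff"

Answer: gfgijff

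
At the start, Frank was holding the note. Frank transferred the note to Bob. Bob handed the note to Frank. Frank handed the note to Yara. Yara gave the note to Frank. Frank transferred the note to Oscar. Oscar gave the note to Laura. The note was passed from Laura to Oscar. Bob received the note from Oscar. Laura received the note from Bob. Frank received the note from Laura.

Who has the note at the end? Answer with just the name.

Answer: Frank

Derivation:
Tracking the note through each event:
Start: Frank has the note.
After event 1: Bob has the note.
After event 2: Frank has the note.
After event 3: Yara has the note.
After event 4: Frank has the note.
After event 5: Oscar has the note.
After event 6: Laura has the note.
After event 7: Oscar has the note.
After event 8: Bob has the note.
After event 9: Laura has the note.
After event 10: Frank has the note.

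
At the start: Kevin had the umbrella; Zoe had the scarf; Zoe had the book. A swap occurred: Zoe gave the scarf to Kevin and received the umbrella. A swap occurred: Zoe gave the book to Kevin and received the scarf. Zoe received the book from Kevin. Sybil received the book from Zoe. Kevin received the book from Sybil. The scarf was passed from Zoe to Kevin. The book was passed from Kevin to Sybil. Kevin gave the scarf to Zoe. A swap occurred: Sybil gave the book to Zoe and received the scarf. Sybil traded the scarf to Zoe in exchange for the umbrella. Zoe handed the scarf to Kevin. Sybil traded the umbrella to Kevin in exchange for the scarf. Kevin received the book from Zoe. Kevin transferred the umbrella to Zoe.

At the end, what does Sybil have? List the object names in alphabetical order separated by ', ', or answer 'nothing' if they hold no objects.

Tracking all object holders:
Start: umbrella:Kevin, scarf:Zoe, book:Zoe
Event 1 (swap scarf<->umbrella: now scarf:Kevin, umbrella:Zoe). State: umbrella:Zoe, scarf:Kevin, book:Zoe
Event 2 (swap book<->scarf: now book:Kevin, scarf:Zoe). State: umbrella:Zoe, scarf:Zoe, book:Kevin
Event 3 (give book: Kevin -> Zoe). State: umbrella:Zoe, scarf:Zoe, book:Zoe
Event 4 (give book: Zoe -> Sybil). State: umbrella:Zoe, scarf:Zoe, book:Sybil
Event 5 (give book: Sybil -> Kevin). State: umbrella:Zoe, scarf:Zoe, book:Kevin
Event 6 (give scarf: Zoe -> Kevin). State: umbrella:Zoe, scarf:Kevin, book:Kevin
Event 7 (give book: Kevin -> Sybil). State: umbrella:Zoe, scarf:Kevin, book:Sybil
Event 8 (give scarf: Kevin -> Zoe). State: umbrella:Zoe, scarf:Zoe, book:Sybil
Event 9 (swap book<->scarf: now book:Zoe, scarf:Sybil). State: umbrella:Zoe, scarf:Sybil, book:Zoe
Event 10 (swap scarf<->umbrella: now scarf:Zoe, umbrella:Sybil). State: umbrella:Sybil, scarf:Zoe, book:Zoe
Event 11 (give scarf: Zoe -> Kevin). State: umbrella:Sybil, scarf:Kevin, book:Zoe
Event 12 (swap umbrella<->scarf: now umbrella:Kevin, scarf:Sybil). State: umbrella:Kevin, scarf:Sybil, book:Zoe
Event 13 (give book: Zoe -> Kevin). State: umbrella:Kevin, scarf:Sybil, book:Kevin
Event 14 (give umbrella: Kevin -> Zoe). State: umbrella:Zoe, scarf:Sybil, book:Kevin

Final state: umbrella:Zoe, scarf:Sybil, book:Kevin
Sybil holds: scarf.

Answer: scarf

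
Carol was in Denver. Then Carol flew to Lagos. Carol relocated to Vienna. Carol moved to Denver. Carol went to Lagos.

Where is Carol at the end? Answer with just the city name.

Tracking Carol's location:
Start: Carol is in Denver.
After move 1: Denver -> Lagos. Carol is in Lagos.
After move 2: Lagos -> Vienna. Carol is in Vienna.
After move 3: Vienna -> Denver. Carol is in Denver.
After move 4: Denver -> Lagos. Carol is in Lagos.

Answer: Lagos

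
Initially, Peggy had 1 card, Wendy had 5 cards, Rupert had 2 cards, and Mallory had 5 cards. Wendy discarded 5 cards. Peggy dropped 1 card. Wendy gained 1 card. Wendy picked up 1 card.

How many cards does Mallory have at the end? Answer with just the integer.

Answer: 5

Derivation:
Tracking counts step by step:
Start: Peggy=1, Wendy=5, Rupert=2, Mallory=5
Event 1 (Wendy -5): Wendy: 5 -> 0. State: Peggy=1, Wendy=0, Rupert=2, Mallory=5
Event 2 (Peggy -1): Peggy: 1 -> 0. State: Peggy=0, Wendy=0, Rupert=2, Mallory=5
Event 3 (Wendy +1): Wendy: 0 -> 1. State: Peggy=0, Wendy=1, Rupert=2, Mallory=5
Event 4 (Wendy +1): Wendy: 1 -> 2. State: Peggy=0, Wendy=2, Rupert=2, Mallory=5

Mallory's final count: 5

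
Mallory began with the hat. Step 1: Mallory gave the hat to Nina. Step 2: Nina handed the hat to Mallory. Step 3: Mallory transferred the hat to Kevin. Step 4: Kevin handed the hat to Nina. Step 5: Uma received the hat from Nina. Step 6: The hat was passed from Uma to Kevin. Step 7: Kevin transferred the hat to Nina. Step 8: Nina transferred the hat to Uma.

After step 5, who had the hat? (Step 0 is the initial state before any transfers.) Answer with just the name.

Tracking the hat holder through step 5:
After step 0 (start): Mallory
After step 1: Nina
After step 2: Mallory
After step 3: Kevin
After step 4: Nina
After step 5: Uma

At step 5, the holder is Uma.

Answer: Uma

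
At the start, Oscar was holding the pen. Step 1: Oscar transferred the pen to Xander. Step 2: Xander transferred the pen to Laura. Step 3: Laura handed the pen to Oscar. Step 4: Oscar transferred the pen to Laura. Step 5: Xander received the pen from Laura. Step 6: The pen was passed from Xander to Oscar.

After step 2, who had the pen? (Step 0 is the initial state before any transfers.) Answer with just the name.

Tracking the pen holder through step 2:
After step 0 (start): Oscar
After step 1: Xander
After step 2: Laura

At step 2, the holder is Laura.

Answer: Laura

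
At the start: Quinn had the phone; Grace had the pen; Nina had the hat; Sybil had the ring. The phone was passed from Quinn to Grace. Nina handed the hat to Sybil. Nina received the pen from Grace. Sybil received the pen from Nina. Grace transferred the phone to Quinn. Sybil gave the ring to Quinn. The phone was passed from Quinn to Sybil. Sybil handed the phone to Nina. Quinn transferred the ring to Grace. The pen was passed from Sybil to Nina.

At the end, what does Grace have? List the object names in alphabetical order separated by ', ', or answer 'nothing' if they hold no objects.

Tracking all object holders:
Start: phone:Quinn, pen:Grace, hat:Nina, ring:Sybil
Event 1 (give phone: Quinn -> Grace). State: phone:Grace, pen:Grace, hat:Nina, ring:Sybil
Event 2 (give hat: Nina -> Sybil). State: phone:Grace, pen:Grace, hat:Sybil, ring:Sybil
Event 3 (give pen: Grace -> Nina). State: phone:Grace, pen:Nina, hat:Sybil, ring:Sybil
Event 4 (give pen: Nina -> Sybil). State: phone:Grace, pen:Sybil, hat:Sybil, ring:Sybil
Event 5 (give phone: Grace -> Quinn). State: phone:Quinn, pen:Sybil, hat:Sybil, ring:Sybil
Event 6 (give ring: Sybil -> Quinn). State: phone:Quinn, pen:Sybil, hat:Sybil, ring:Quinn
Event 7 (give phone: Quinn -> Sybil). State: phone:Sybil, pen:Sybil, hat:Sybil, ring:Quinn
Event 8 (give phone: Sybil -> Nina). State: phone:Nina, pen:Sybil, hat:Sybil, ring:Quinn
Event 9 (give ring: Quinn -> Grace). State: phone:Nina, pen:Sybil, hat:Sybil, ring:Grace
Event 10 (give pen: Sybil -> Nina). State: phone:Nina, pen:Nina, hat:Sybil, ring:Grace

Final state: phone:Nina, pen:Nina, hat:Sybil, ring:Grace
Grace holds: ring.

Answer: ring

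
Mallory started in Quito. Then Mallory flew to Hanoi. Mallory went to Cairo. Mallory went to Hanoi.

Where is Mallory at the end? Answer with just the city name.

Answer: Hanoi

Derivation:
Tracking Mallory's location:
Start: Mallory is in Quito.
After move 1: Quito -> Hanoi. Mallory is in Hanoi.
After move 2: Hanoi -> Cairo. Mallory is in Cairo.
After move 3: Cairo -> Hanoi. Mallory is in Hanoi.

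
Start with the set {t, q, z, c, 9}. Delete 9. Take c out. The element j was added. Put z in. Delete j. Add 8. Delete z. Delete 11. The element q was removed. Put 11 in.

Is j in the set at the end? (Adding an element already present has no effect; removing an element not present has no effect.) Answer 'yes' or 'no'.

Answer: no

Derivation:
Tracking the set through each operation:
Start: {9, c, q, t, z}
Event 1 (remove 9): removed. Set: {c, q, t, z}
Event 2 (remove c): removed. Set: {q, t, z}
Event 3 (add j): added. Set: {j, q, t, z}
Event 4 (add z): already present, no change. Set: {j, q, t, z}
Event 5 (remove j): removed. Set: {q, t, z}
Event 6 (add 8): added. Set: {8, q, t, z}
Event 7 (remove z): removed. Set: {8, q, t}
Event 8 (remove 11): not present, no change. Set: {8, q, t}
Event 9 (remove q): removed. Set: {8, t}
Event 10 (add 11): added. Set: {11, 8, t}

Final set: {11, 8, t} (size 3)
j is NOT in the final set.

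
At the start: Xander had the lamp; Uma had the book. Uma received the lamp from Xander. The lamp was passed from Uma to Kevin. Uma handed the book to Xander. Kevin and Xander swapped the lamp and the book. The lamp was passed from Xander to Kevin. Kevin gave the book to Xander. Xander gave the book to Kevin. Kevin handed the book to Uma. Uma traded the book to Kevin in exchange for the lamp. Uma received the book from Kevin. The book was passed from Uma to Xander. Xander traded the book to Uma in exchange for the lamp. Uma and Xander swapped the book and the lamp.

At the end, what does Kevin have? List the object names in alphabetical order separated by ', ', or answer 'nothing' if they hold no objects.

Answer: nothing

Derivation:
Tracking all object holders:
Start: lamp:Xander, book:Uma
Event 1 (give lamp: Xander -> Uma). State: lamp:Uma, book:Uma
Event 2 (give lamp: Uma -> Kevin). State: lamp:Kevin, book:Uma
Event 3 (give book: Uma -> Xander). State: lamp:Kevin, book:Xander
Event 4 (swap lamp<->book: now lamp:Xander, book:Kevin). State: lamp:Xander, book:Kevin
Event 5 (give lamp: Xander -> Kevin). State: lamp:Kevin, book:Kevin
Event 6 (give book: Kevin -> Xander). State: lamp:Kevin, book:Xander
Event 7 (give book: Xander -> Kevin). State: lamp:Kevin, book:Kevin
Event 8 (give book: Kevin -> Uma). State: lamp:Kevin, book:Uma
Event 9 (swap book<->lamp: now book:Kevin, lamp:Uma). State: lamp:Uma, book:Kevin
Event 10 (give book: Kevin -> Uma). State: lamp:Uma, book:Uma
Event 11 (give book: Uma -> Xander). State: lamp:Uma, book:Xander
Event 12 (swap book<->lamp: now book:Uma, lamp:Xander). State: lamp:Xander, book:Uma
Event 13 (swap book<->lamp: now book:Xander, lamp:Uma). State: lamp:Uma, book:Xander

Final state: lamp:Uma, book:Xander
Kevin holds: (nothing).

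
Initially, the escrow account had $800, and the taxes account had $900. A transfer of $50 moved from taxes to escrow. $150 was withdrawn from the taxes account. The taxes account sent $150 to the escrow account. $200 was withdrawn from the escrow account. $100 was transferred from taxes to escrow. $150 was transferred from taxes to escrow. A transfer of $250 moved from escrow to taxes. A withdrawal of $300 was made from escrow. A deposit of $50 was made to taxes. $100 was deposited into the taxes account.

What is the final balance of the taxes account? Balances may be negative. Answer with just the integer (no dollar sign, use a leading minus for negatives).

Answer: 700

Derivation:
Tracking account balances step by step:
Start: escrow=800, taxes=900
Event 1 (transfer 50 taxes -> escrow): taxes: 900 - 50 = 850, escrow: 800 + 50 = 850. Balances: escrow=850, taxes=850
Event 2 (withdraw 150 from taxes): taxes: 850 - 150 = 700. Balances: escrow=850, taxes=700
Event 3 (transfer 150 taxes -> escrow): taxes: 700 - 150 = 550, escrow: 850 + 150 = 1000. Balances: escrow=1000, taxes=550
Event 4 (withdraw 200 from escrow): escrow: 1000 - 200 = 800. Balances: escrow=800, taxes=550
Event 5 (transfer 100 taxes -> escrow): taxes: 550 - 100 = 450, escrow: 800 + 100 = 900. Balances: escrow=900, taxes=450
Event 6 (transfer 150 taxes -> escrow): taxes: 450 - 150 = 300, escrow: 900 + 150 = 1050. Balances: escrow=1050, taxes=300
Event 7 (transfer 250 escrow -> taxes): escrow: 1050 - 250 = 800, taxes: 300 + 250 = 550. Balances: escrow=800, taxes=550
Event 8 (withdraw 300 from escrow): escrow: 800 - 300 = 500. Balances: escrow=500, taxes=550
Event 9 (deposit 50 to taxes): taxes: 550 + 50 = 600. Balances: escrow=500, taxes=600
Event 10 (deposit 100 to taxes): taxes: 600 + 100 = 700. Balances: escrow=500, taxes=700

Final balance of taxes: 700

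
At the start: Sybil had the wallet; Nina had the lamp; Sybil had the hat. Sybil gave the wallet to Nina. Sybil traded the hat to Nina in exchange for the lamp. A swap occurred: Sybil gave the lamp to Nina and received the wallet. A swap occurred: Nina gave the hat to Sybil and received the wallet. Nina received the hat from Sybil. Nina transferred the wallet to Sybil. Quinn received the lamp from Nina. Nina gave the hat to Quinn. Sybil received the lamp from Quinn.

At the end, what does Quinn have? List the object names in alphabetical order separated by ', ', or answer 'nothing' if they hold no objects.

Tracking all object holders:
Start: wallet:Sybil, lamp:Nina, hat:Sybil
Event 1 (give wallet: Sybil -> Nina). State: wallet:Nina, lamp:Nina, hat:Sybil
Event 2 (swap hat<->lamp: now hat:Nina, lamp:Sybil). State: wallet:Nina, lamp:Sybil, hat:Nina
Event 3 (swap lamp<->wallet: now lamp:Nina, wallet:Sybil). State: wallet:Sybil, lamp:Nina, hat:Nina
Event 4 (swap hat<->wallet: now hat:Sybil, wallet:Nina). State: wallet:Nina, lamp:Nina, hat:Sybil
Event 5 (give hat: Sybil -> Nina). State: wallet:Nina, lamp:Nina, hat:Nina
Event 6 (give wallet: Nina -> Sybil). State: wallet:Sybil, lamp:Nina, hat:Nina
Event 7 (give lamp: Nina -> Quinn). State: wallet:Sybil, lamp:Quinn, hat:Nina
Event 8 (give hat: Nina -> Quinn). State: wallet:Sybil, lamp:Quinn, hat:Quinn
Event 9 (give lamp: Quinn -> Sybil). State: wallet:Sybil, lamp:Sybil, hat:Quinn

Final state: wallet:Sybil, lamp:Sybil, hat:Quinn
Quinn holds: hat.

Answer: hat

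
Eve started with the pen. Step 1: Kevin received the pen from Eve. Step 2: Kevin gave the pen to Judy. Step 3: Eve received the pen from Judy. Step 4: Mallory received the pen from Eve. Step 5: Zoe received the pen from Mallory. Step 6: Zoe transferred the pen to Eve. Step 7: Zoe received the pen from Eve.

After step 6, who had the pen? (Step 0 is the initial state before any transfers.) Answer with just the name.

Tracking the pen holder through step 6:
After step 0 (start): Eve
After step 1: Kevin
After step 2: Judy
After step 3: Eve
After step 4: Mallory
After step 5: Zoe
After step 6: Eve

At step 6, the holder is Eve.

Answer: Eve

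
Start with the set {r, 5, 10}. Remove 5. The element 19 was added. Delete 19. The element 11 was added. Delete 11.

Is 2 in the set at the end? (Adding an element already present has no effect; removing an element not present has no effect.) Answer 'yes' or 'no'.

Tracking the set through each operation:
Start: {10, 5, r}
Event 1 (remove 5): removed. Set: {10, r}
Event 2 (add 19): added. Set: {10, 19, r}
Event 3 (remove 19): removed. Set: {10, r}
Event 4 (add 11): added. Set: {10, 11, r}
Event 5 (remove 11): removed. Set: {10, r}

Final set: {10, r} (size 2)
2 is NOT in the final set.

Answer: no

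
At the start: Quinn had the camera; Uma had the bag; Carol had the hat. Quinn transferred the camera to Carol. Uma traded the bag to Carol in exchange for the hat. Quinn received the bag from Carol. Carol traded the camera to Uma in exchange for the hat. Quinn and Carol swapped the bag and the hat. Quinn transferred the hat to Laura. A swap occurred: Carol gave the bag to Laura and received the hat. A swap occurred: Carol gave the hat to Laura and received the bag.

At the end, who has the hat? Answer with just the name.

Answer: Laura

Derivation:
Tracking all object holders:
Start: camera:Quinn, bag:Uma, hat:Carol
Event 1 (give camera: Quinn -> Carol). State: camera:Carol, bag:Uma, hat:Carol
Event 2 (swap bag<->hat: now bag:Carol, hat:Uma). State: camera:Carol, bag:Carol, hat:Uma
Event 3 (give bag: Carol -> Quinn). State: camera:Carol, bag:Quinn, hat:Uma
Event 4 (swap camera<->hat: now camera:Uma, hat:Carol). State: camera:Uma, bag:Quinn, hat:Carol
Event 5 (swap bag<->hat: now bag:Carol, hat:Quinn). State: camera:Uma, bag:Carol, hat:Quinn
Event 6 (give hat: Quinn -> Laura). State: camera:Uma, bag:Carol, hat:Laura
Event 7 (swap bag<->hat: now bag:Laura, hat:Carol). State: camera:Uma, bag:Laura, hat:Carol
Event 8 (swap hat<->bag: now hat:Laura, bag:Carol). State: camera:Uma, bag:Carol, hat:Laura

Final state: camera:Uma, bag:Carol, hat:Laura
The hat is held by Laura.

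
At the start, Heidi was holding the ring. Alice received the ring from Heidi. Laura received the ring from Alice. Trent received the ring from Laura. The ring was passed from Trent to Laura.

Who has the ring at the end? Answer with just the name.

Tracking the ring through each event:
Start: Heidi has the ring.
After event 1: Alice has the ring.
After event 2: Laura has the ring.
After event 3: Trent has the ring.
After event 4: Laura has the ring.

Answer: Laura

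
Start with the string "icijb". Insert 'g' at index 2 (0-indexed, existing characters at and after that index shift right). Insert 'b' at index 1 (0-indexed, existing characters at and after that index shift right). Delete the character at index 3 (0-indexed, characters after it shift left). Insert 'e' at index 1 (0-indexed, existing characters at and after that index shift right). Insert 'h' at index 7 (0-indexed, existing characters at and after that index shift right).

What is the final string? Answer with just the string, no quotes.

Answer: iebcijbh

Derivation:
Applying each edit step by step:
Start: "icijb"
Op 1 (insert 'g' at idx 2): "icijb" -> "icgijb"
Op 2 (insert 'b' at idx 1): "icgijb" -> "ibcgijb"
Op 3 (delete idx 3 = 'g'): "ibcgijb" -> "ibcijb"
Op 4 (insert 'e' at idx 1): "ibcijb" -> "iebcijb"
Op 5 (insert 'h' at idx 7): "iebcijb" -> "iebcijbh"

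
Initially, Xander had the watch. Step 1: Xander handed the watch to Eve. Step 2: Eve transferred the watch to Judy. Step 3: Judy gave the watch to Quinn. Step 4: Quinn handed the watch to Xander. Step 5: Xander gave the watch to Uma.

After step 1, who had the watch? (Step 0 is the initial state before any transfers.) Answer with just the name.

Tracking the watch holder through step 1:
After step 0 (start): Xander
After step 1: Eve

At step 1, the holder is Eve.

Answer: Eve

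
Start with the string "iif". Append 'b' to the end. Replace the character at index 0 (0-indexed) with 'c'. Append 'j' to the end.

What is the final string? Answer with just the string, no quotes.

Answer: cifbj

Derivation:
Applying each edit step by step:
Start: "iif"
Op 1 (append 'b'): "iif" -> "iifb"
Op 2 (replace idx 0: 'i' -> 'c'): "iifb" -> "cifb"
Op 3 (append 'j'): "cifb" -> "cifbj"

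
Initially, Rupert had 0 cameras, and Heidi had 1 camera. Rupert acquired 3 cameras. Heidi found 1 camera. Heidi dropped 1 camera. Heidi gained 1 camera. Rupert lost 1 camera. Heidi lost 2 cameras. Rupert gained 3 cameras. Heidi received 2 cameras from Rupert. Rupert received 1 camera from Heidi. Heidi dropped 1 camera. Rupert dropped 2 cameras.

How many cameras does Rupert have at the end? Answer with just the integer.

Answer: 2

Derivation:
Tracking counts step by step:
Start: Rupert=0, Heidi=1
Event 1 (Rupert +3): Rupert: 0 -> 3. State: Rupert=3, Heidi=1
Event 2 (Heidi +1): Heidi: 1 -> 2. State: Rupert=3, Heidi=2
Event 3 (Heidi -1): Heidi: 2 -> 1. State: Rupert=3, Heidi=1
Event 4 (Heidi +1): Heidi: 1 -> 2. State: Rupert=3, Heidi=2
Event 5 (Rupert -1): Rupert: 3 -> 2. State: Rupert=2, Heidi=2
Event 6 (Heidi -2): Heidi: 2 -> 0. State: Rupert=2, Heidi=0
Event 7 (Rupert +3): Rupert: 2 -> 5. State: Rupert=5, Heidi=0
Event 8 (Rupert -> Heidi, 2): Rupert: 5 -> 3, Heidi: 0 -> 2. State: Rupert=3, Heidi=2
Event 9 (Heidi -> Rupert, 1): Heidi: 2 -> 1, Rupert: 3 -> 4. State: Rupert=4, Heidi=1
Event 10 (Heidi -1): Heidi: 1 -> 0. State: Rupert=4, Heidi=0
Event 11 (Rupert -2): Rupert: 4 -> 2. State: Rupert=2, Heidi=0

Rupert's final count: 2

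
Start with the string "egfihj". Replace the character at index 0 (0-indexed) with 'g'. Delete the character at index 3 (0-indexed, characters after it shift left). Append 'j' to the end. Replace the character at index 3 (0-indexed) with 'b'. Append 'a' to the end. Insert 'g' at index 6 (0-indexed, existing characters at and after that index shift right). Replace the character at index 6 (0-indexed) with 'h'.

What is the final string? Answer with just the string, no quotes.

Applying each edit step by step:
Start: "egfihj"
Op 1 (replace idx 0: 'e' -> 'g'): "egfihj" -> "ggfihj"
Op 2 (delete idx 3 = 'i'): "ggfihj" -> "ggfhj"
Op 3 (append 'j'): "ggfhj" -> "ggfhjj"
Op 4 (replace idx 3: 'h' -> 'b'): "ggfhjj" -> "ggfbjj"
Op 5 (append 'a'): "ggfbjj" -> "ggfbjja"
Op 6 (insert 'g' at idx 6): "ggfbjja" -> "ggfbjjga"
Op 7 (replace idx 6: 'g' -> 'h'): "ggfbjjga" -> "ggfbjjha"

Answer: ggfbjjha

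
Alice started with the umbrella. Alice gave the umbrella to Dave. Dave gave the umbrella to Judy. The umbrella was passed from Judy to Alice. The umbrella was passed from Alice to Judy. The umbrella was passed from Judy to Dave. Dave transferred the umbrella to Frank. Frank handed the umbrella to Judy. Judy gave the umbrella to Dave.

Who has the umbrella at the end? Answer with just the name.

Tracking the umbrella through each event:
Start: Alice has the umbrella.
After event 1: Dave has the umbrella.
After event 2: Judy has the umbrella.
After event 3: Alice has the umbrella.
After event 4: Judy has the umbrella.
After event 5: Dave has the umbrella.
After event 6: Frank has the umbrella.
After event 7: Judy has the umbrella.
After event 8: Dave has the umbrella.

Answer: Dave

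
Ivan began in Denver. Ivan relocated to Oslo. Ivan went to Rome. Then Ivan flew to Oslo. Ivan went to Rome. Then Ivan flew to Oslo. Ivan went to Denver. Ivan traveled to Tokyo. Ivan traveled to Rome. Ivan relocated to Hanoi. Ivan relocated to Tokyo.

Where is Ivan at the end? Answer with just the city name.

Tracking Ivan's location:
Start: Ivan is in Denver.
After move 1: Denver -> Oslo. Ivan is in Oslo.
After move 2: Oslo -> Rome. Ivan is in Rome.
After move 3: Rome -> Oslo. Ivan is in Oslo.
After move 4: Oslo -> Rome. Ivan is in Rome.
After move 5: Rome -> Oslo. Ivan is in Oslo.
After move 6: Oslo -> Denver. Ivan is in Denver.
After move 7: Denver -> Tokyo. Ivan is in Tokyo.
After move 8: Tokyo -> Rome. Ivan is in Rome.
After move 9: Rome -> Hanoi. Ivan is in Hanoi.
After move 10: Hanoi -> Tokyo. Ivan is in Tokyo.

Answer: Tokyo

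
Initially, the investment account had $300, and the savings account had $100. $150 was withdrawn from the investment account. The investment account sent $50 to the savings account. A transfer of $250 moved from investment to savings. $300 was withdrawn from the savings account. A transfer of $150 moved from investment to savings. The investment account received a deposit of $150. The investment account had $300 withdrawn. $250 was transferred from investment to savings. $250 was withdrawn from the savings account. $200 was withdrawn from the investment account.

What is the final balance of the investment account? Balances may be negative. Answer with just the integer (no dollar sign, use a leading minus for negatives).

Answer: -900

Derivation:
Tracking account balances step by step:
Start: investment=300, savings=100
Event 1 (withdraw 150 from investment): investment: 300 - 150 = 150. Balances: investment=150, savings=100
Event 2 (transfer 50 investment -> savings): investment: 150 - 50 = 100, savings: 100 + 50 = 150. Balances: investment=100, savings=150
Event 3 (transfer 250 investment -> savings): investment: 100 - 250 = -150, savings: 150 + 250 = 400. Balances: investment=-150, savings=400
Event 4 (withdraw 300 from savings): savings: 400 - 300 = 100. Balances: investment=-150, savings=100
Event 5 (transfer 150 investment -> savings): investment: -150 - 150 = -300, savings: 100 + 150 = 250. Balances: investment=-300, savings=250
Event 6 (deposit 150 to investment): investment: -300 + 150 = -150. Balances: investment=-150, savings=250
Event 7 (withdraw 300 from investment): investment: -150 - 300 = -450. Balances: investment=-450, savings=250
Event 8 (transfer 250 investment -> savings): investment: -450 - 250 = -700, savings: 250 + 250 = 500. Balances: investment=-700, savings=500
Event 9 (withdraw 250 from savings): savings: 500 - 250 = 250. Balances: investment=-700, savings=250
Event 10 (withdraw 200 from investment): investment: -700 - 200 = -900. Balances: investment=-900, savings=250

Final balance of investment: -900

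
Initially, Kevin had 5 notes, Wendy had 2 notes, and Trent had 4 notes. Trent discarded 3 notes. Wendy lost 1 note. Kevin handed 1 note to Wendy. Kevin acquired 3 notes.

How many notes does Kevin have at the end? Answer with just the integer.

Answer: 7

Derivation:
Tracking counts step by step:
Start: Kevin=5, Wendy=2, Trent=4
Event 1 (Trent -3): Trent: 4 -> 1. State: Kevin=5, Wendy=2, Trent=1
Event 2 (Wendy -1): Wendy: 2 -> 1. State: Kevin=5, Wendy=1, Trent=1
Event 3 (Kevin -> Wendy, 1): Kevin: 5 -> 4, Wendy: 1 -> 2. State: Kevin=4, Wendy=2, Trent=1
Event 4 (Kevin +3): Kevin: 4 -> 7. State: Kevin=7, Wendy=2, Trent=1

Kevin's final count: 7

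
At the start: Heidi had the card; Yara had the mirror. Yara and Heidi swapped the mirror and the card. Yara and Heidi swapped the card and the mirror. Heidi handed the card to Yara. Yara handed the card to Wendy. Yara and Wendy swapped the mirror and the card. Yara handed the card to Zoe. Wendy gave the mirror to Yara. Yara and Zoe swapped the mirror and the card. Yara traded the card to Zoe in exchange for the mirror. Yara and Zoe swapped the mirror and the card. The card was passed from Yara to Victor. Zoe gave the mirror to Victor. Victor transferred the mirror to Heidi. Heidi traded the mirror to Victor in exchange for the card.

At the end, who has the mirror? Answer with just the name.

Tracking all object holders:
Start: card:Heidi, mirror:Yara
Event 1 (swap mirror<->card: now mirror:Heidi, card:Yara). State: card:Yara, mirror:Heidi
Event 2 (swap card<->mirror: now card:Heidi, mirror:Yara). State: card:Heidi, mirror:Yara
Event 3 (give card: Heidi -> Yara). State: card:Yara, mirror:Yara
Event 4 (give card: Yara -> Wendy). State: card:Wendy, mirror:Yara
Event 5 (swap mirror<->card: now mirror:Wendy, card:Yara). State: card:Yara, mirror:Wendy
Event 6 (give card: Yara -> Zoe). State: card:Zoe, mirror:Wendy
Event 7 (give mirror: Wendy -> Yara). State: card:Zoe, mirror:Yara
Event 8 (swap mirror<->card: now mirror:Zoe, card:Yara). State: card:Yara, mirror:Zoe
Event 9 (swap card<->mirror: now card:Zoe, mirror:Yara). State: card:Zoe, mirror:Yara
Event 10 (swap mirror<->card: now mirror:Zoe, card:Yara). State: card:Yara, mirror:Zoe
Event 11 (give card: Yara -> Victor). State: card:Victor, mirror:Zoe
Event 12 (give mirror: Zoe -> Victor). State: card:Victor, mirror:Victor
Event 13 (give mirror: Victor -> Heidi). State: card:Victor, mirror:Heidi
Event 14 (swap mirror<->card: now mirror:Victor, card:Heidi). State: card:Heidi, mirror:Victor

Final state: card:Heidi, mirror:Victor
The mirror is held by Victor.

Answer: Victor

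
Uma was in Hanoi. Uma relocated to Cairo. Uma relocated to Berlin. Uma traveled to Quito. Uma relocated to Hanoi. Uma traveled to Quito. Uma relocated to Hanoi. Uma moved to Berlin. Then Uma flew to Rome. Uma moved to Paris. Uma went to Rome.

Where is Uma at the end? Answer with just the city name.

Answer: Rome

Derivation:
Tracking Uma's location:
Start: Uma is in Hanoi.
After move 1: Hanoi -> Cairo. Uma is in Cairo.
After move 2: Cairo -> Berlin. Uma is in Berlin.
After move 3: Berlin -> Quito. Uma is in Quito.
After move 4: Quito -> Hanoi. Uma is in Hanoi.
After move 5: Hanoi -> Quito. Uma is in Quito.
After move 6: Quito -> Hanoi. Uma is in Hanoi.
After move 7: Hanoi -> Berlin. Uma is in Berlin.
After move 8: Berlin -> Rome. Uma is in Rome.
After move 9: Rome -> Paris. Uma is in Paris.
After move 10: Paris -> Rome. Uma is in Rome.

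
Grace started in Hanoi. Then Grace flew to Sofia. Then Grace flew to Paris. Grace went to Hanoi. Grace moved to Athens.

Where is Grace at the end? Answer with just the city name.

Tracking Grace's location:
Start: Grace is in Hanoi.
After move 1: Hanoi -> Sofia. Grace is in Sofia.
After move 2: Sofia -> Paris. Grace is in Paris.
After move 3: Paris -> Hanoi. Grace is in Hanoi.
After move 4: Hanoi -> Athens. Grace is in Athens.

Answer: Athens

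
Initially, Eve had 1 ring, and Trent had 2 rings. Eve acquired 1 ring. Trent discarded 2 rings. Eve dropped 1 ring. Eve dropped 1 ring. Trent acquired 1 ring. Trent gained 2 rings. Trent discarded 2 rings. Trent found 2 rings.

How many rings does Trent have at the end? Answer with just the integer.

Answer: 3

Derivation:
Tracking counts step by step:
Start: Eve=1, Trent=2
Event 1 (Eve +1): Eve: 1 -> 2. State: Eve=2, Trent=2
Event 2 (Trent -2): Trent: 2 -> 0. State: Eve=2, Trent=0
Event 3 (Eve -1): Eve: 2 -> 1. State: Eve=1, Trent=0
Event 4 (Eve -1): Eve: 1 -> 0. State: Eve=0, Trent=0
Event 5 (Trent +1): Trent: 0 -> 1. State: Eve=0, Trent=1
Event 6 (Trent +2): Trent: 1 -> 3. State: Eve=0, Trent=3
Event 7 (Trent -2): Trent: 3 -> 1. State: Eve=0, Trent=1
Event 8 (Trent +2): Trent: 1 -> 3. State: Eve=0, Trent=3

Trent's final count: 3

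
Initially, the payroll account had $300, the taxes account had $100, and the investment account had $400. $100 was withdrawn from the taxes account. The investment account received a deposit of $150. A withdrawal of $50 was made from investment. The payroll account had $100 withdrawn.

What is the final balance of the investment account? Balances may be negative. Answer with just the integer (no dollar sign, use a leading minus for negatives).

Tracking account balances step by step:
Start: payroll=300, taxes=100, investment=400
Event 1 (withdraw 100 from taxes): taxes: 100 - 100 = 0. Balances: payroll=300, taxes=0, investment=400
Event 2 (deposit 150 to investment): investment: 400 + 150 = 550. Balances: payroll=300, taxes=0, investment=550
Event 3 (withdraw 50 from investment): investment: 550 - 50 = 500. Balances: payroll=300, taxes=0, investment=500
Event 4 (withdraw 100 from payroll): payroll: 300 - 100 = 200. Balances: payroll=200, taxes=0, investment=500

Final balance of investment: 500

Answer: 500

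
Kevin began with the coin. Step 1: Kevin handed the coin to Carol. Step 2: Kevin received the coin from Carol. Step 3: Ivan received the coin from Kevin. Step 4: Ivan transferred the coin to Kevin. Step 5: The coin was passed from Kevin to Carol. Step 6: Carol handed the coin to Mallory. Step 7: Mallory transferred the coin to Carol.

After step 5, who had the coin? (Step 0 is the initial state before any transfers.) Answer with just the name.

Answer: Carol

Derivation:
Tracking the coin holder through step 5:
After step 0 (start): Kevin
After step 1: Carol
After step 2: Kevin
After step 3: Ivan
After step 4: Kevin
After step 5: Carol

At step 5, the holder is Carol.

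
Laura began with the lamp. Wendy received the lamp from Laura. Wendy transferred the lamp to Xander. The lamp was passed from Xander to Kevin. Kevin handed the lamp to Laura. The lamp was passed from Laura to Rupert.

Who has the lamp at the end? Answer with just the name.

Answer: Rupert

Derivation:
Tracking the lamp through each event:
Start: Laura has the lamp.
After event 1: Wendy has the lamp.
After event 2: Xander has the lamp.
After event 3: Kevin has the lamp.
After event 4: Laura has the lamp.
After event 5: Rupert has the lamp.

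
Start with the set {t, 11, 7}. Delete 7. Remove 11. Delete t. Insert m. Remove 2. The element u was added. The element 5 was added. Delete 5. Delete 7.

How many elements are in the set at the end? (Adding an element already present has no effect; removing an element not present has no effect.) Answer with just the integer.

Tracking the set through each operation:
Start: {11, 7, t}
Event 1 (remove 7): removed. Set: {11, t}
Event 2 (remove 11): removed. Set: {t}
Event 3 (remove t): removed. Set: {}
Event 4 (add m): added. Set: {m}
Event 5 (remove 2): not present, no change. Set: {m}
Event 6 (add u): added. Set: {m, u}
Event 7 (add 5): added. Set: {5, m, u}
Event 8 (remove 5): removed. Set: {m, u}
Event 9 (remove 7): not present, no change. Set: {m, u}

Final set: {m, u} (size 2)

Answer: 2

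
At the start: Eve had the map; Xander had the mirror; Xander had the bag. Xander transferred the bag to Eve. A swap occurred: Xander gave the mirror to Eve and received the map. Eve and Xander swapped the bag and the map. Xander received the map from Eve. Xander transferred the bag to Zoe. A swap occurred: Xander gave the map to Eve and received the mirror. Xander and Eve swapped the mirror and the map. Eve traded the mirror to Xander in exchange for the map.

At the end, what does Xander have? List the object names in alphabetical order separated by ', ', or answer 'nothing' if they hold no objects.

Answer: mirror

Derivation:
Tracking all object holders:
Start: map:Eve, mirror:Xander, bag:Xander
Event 1 (give bag: Xander -> Eve). State: map:Eve, mirror:Xander, bag:Eve
Event 2 (swap mirror<->map: now mirror:Eve, map:Xander). State: map:Xander, mirror:Eve, bag:Eve
Event 3 (swap bag<->map: now bag:Xander, map:Eve). State: map:Eve, mirror:Eve, bag:Xander
Event 4 (give map: Eve -> Xander). State: map:Xander, mirror:Eve, bag:Xander
Event 5 (give bag: Xander -> Zoe). State: map:Xander, mirror:Eve, bag:Zoe
Event 6 (swap map<->mirror: now map:Eve, mirror:Xander). State: map:Eve, mirror:Xander, bag:Zoe
Event 7 (swap mirror<->map: now mirror:Eve, map:Xander). State: map:Xander, mirror:Eve, bag:Zoe
Event 8 (swap mirror<->map: now mirror:Xander, map:Eve). State: map:Eve, mirror:Xander, bag:Zoe

Final state: map:Eve, mirror:Xander, bag:Zoe
Xander holds: mirror.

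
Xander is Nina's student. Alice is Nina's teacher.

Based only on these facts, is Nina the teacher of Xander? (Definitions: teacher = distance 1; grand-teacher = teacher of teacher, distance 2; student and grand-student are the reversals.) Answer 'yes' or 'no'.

Answer: yes

Derivation:
Reconstructing the teacher chain from the given facts:
  Alice -> Nina -> Xander
(each arrow means 'teacher of the next')
Positions in the chain (0 = top):
  position of Alice: 0
  position of Nina: 1
  position of Xander: 2

Nina is at position 1, Xander is at position 2; signed distance (j - i) = 1.
'teacher' requires j - i = 1. Actual distance is 1, so the relation HOLDS.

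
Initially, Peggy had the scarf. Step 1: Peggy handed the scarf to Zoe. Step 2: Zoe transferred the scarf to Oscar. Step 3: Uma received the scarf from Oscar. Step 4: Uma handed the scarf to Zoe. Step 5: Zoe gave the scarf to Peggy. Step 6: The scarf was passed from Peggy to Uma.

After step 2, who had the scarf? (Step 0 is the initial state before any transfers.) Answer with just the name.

Tracking the scarf holder through step 2:
After step 0 (start): Peggy
After step 1: Zoe
After step 2: Oscar

At step 2, the holder is Oscar.

Answer: Oscar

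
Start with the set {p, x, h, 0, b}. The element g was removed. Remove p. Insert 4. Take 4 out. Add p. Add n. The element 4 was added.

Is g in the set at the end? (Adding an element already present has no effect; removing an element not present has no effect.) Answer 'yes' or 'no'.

Tracking the set through each operation:
Start: {0, b, h, p, x}
Event 1 (remove g): not present, no change. Set: {0, b, h, p, x}
Event 2 (remove p): removed. Set: {0, b, h, x}
Event 3 (add 4): added. Set: {0, 4, b, h, x}
Event 4 (remove 4): removed. Set: {0, b, h, x}
Event 5 (add p): added. Set: {0, b, h, p, x}
Event 6 (add n): added. Set: {0, b, h, n, p, x}
Event 7 (add 4): added. Set: {0, 4, b, h, n, p, x}

Final set: {0, 4, b, h, n, p, x} (size 7)
g is NOT in the final set.

Answer: no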